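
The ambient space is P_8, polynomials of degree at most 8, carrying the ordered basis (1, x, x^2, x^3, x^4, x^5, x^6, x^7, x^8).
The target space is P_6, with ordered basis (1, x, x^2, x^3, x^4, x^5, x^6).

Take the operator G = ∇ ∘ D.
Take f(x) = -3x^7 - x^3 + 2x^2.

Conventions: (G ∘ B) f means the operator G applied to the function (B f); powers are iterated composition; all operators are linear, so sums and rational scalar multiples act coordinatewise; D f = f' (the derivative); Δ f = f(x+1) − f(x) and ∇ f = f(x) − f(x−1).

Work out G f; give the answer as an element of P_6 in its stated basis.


the image equals g(x) = -126x^5 + 315x^4 - 420x^3 + 315x^2 - 132x + 28

D f = -21x^6 - 3x^2 + 4x
∇ D f = -126x^5 + 315x^4 - 420x^3 + 315x^2 - 132x + 28


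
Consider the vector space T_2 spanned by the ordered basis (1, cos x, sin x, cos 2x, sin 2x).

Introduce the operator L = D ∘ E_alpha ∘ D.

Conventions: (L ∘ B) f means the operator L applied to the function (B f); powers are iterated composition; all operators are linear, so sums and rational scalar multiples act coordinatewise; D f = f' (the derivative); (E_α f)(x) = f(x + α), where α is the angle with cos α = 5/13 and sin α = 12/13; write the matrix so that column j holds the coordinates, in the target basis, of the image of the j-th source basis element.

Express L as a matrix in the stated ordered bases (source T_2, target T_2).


the matrix is [[0, 0, 0, 0, 0]; [0, -5/13, -12/13, 0, 0]; [0, 12/13, -5/13, 0, 0]; [0, 0, 0, 476/169, -480/169]; [0, 0, 0, 480/169, 476/169]] (rows listed top to bottom)

image of 1: 0
image of cos x: -(5/13)cos x + (12/13)sin x
image of sin x: -(12/13)cos x - (5/13)sin x
image of cos 2x: (476/169)cos 2x + (480/169)sin 2x
image of sin 2x: -(480/169)cos 2x + (476/169)sin 2x
each image's coordinates form column j of the matrix


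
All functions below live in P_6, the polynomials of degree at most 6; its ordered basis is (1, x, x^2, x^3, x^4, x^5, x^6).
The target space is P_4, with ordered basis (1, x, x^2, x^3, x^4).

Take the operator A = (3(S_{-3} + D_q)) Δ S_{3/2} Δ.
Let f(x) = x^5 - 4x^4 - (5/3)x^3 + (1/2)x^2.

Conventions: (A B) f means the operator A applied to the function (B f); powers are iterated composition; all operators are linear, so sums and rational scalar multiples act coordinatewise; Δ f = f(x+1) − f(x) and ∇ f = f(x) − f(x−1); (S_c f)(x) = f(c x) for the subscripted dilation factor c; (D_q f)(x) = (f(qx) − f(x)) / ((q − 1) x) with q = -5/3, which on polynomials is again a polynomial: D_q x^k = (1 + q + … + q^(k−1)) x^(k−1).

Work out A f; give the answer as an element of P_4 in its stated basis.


Δ f = 5x^4 - 6x^3 - 19x^2 - 15x - 25/6
S_{3/2} Δ f = (405/16)x^4 - (81/4)x^3 - (171/4)x^2 - (45/2)x - 25/6
Δ S_{3/2} Δ f = (405/4)x^3 + (729/8)x^2 - 45x - 963/16
S_{-3} (Δ S_{3/2} Δ) f = -(10935/4)x^3 + (6561/8)x^2 + 135x - 963/16
D_q (Δ S_{3/2} Δ) f = (855/4)x^2 - (243/4)x - 45
(S_{-3} + D_q) (Δ S_{3/2} Δ) f = -(10935/4)x^3 + (8271/8)x^2 + (297/4)x - 1683/16
(3(S_{-3} + D_q)) (Δ S_{3/2} Δ) f = -(32805/4)x^3 + (24813/8)x^2 + (891/4)x - 5049/16

g(x) = -(32805/4)x^3 + (24813/8)x^2 + (891/4)x - 5049/16


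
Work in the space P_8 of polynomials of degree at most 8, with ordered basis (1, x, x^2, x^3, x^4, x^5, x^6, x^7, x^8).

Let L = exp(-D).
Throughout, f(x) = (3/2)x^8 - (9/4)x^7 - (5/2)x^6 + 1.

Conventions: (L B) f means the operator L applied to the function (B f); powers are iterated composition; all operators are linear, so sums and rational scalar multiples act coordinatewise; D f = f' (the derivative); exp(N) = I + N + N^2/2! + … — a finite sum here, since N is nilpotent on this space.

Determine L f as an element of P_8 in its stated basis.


order-1 term: -12x^7 + (63/4)x^6 + 15x^5
order-2 term: 42x^6 - (189/4)x^5 - (75/2)x^4
order-3 term: -84x^5 + (315/4)x^4 + 50x^3
order-4 term: 105x^4 - (315/4)x^3 - (75/2)x^2
order-5 term: -84x^3 + (189/4)x^2 + 15x
order-6 term: 42x^2 - (63/4)x - 5/2
order-7 term: -12x + 9/4
order-8 term: 3/2
the series for exp(-D) f terminates at order 8
exp(-D) f = (3/2)x^8 - (57/4)x^7 + (221/4)x^6 - (465/4)x^5 + (585/4)x^4 - (451/4)x^3 + (207/4)x^2 - (51/4)x + 9/4

the image equals g(x) = (3/2)x^8 - (57/4)x^7 + (221/4)x^6 - (465/4)x^5 + (585/4)x^4 - (451/4)x^3 + (207/4)x^2 - (51/4)x + 9/4


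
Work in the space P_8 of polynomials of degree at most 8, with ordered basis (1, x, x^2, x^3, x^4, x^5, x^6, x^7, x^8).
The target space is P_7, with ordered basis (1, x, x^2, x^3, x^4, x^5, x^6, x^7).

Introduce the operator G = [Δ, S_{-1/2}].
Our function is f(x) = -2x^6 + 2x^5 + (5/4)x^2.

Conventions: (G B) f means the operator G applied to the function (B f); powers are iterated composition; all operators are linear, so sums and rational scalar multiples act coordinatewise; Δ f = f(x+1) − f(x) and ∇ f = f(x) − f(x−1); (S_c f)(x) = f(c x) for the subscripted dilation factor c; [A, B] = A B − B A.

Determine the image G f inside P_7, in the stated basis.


S_{-1/2} f = -(1/32)x^6 - (1/16)x^5 + (5/16)x^2
Δ S_{-1/2} f = -(3/16)x^5 - (25/32)x^4 - (5/4)x^3 - (35/32)x^2 + (1/8)x + 7/32
Δ f = -12x^5 - 20x^4 - 20x^3 - 10x^2 + (1/2)x + 5/4
S_{-1/2} Δ f = (3/8)x^5 - (5/4)x^4 + (5/2)x^3 - (5/2)x^2 - (1/4)x + 5/4
[Δ, S_{-1/2}] f = -(9/16)x^5 + (15/32)x^4 - (15/4)x^3 + (45/32)x^2 + (3/8)x - 33/32

the image equals g(x) = -(9/16)x^5 + (15/32)x^4 - (15/4)x^3 + (45/32)x^2 + (3/8)x - 33/32


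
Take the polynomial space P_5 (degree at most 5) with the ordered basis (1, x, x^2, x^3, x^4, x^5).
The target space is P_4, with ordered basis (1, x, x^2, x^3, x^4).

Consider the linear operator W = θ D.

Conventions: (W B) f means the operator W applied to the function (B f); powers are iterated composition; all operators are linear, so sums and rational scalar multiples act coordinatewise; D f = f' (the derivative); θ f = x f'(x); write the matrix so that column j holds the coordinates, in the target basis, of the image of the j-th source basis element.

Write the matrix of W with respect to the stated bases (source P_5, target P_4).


the matrix is [[0, 0, 0, 0, 0, 0]; [0, 0, 2, 0, 0, 0]; [0, 0, 0, 6, 0, 0]; [0, 0, 0, 0, 12, 0]; [0, 0, 0, 0, 0, 20]] (rows listed top to bottom)

image of 1: 0
image of x: 0
image of x^2: 2x
image of x^3: 6x^2
image of x^4: 12x^3
image of x^5: 20x^4
each image's coordinates form column j of the matrix


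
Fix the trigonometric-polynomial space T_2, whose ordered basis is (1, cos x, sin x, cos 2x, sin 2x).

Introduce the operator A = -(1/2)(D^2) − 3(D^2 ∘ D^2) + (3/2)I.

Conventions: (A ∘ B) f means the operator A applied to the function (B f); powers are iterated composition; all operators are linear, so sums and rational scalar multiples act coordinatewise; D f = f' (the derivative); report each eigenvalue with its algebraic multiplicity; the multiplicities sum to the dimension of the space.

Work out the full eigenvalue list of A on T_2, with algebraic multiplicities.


λ = -89/2 (multiplicity 2), λ = -1 (multiplicity 2), λ = 3/2 (multiplicity 1)

image of 1: 3/2
image of cos x: -cos x
image of sin x: -sin x
image of cos 2x: -(89/2)cos 2x
image of sin 2x: -(89/2)sin 2x
the matrix is diagonal; its diagonal is (3/2, -1, -1, -89/2, -89/2)
for a triangular matrix the eigenvalues are the diagonal entries, with algebraic multiplicity their repetition count


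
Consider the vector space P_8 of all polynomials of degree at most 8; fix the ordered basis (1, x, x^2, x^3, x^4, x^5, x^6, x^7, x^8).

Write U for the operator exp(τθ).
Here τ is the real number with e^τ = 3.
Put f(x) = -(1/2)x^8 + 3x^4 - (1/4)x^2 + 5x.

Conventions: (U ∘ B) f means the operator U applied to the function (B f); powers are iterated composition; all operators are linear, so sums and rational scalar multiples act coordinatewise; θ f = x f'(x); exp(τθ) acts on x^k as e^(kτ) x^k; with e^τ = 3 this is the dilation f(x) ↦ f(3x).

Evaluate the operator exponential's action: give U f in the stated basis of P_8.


the image equals g(x) = -(6561/2)x^8 + 243x^4 - (9/4)x^2 + 15x

exp(τθ) x^k = e^(kτ) x^k; with e^τ = 3 this sends x^k to 3^k x^k
x ↦ 3 x
x^2 ↦ 9 x^2
x^4 ↦ 81 x^4
x^8 ↦ 6561 x^8
applying this coordinatewise to f: exp(τθ) f = -(6561/2)x^8 + 243x^4 - (9/4)x^2 + 15x


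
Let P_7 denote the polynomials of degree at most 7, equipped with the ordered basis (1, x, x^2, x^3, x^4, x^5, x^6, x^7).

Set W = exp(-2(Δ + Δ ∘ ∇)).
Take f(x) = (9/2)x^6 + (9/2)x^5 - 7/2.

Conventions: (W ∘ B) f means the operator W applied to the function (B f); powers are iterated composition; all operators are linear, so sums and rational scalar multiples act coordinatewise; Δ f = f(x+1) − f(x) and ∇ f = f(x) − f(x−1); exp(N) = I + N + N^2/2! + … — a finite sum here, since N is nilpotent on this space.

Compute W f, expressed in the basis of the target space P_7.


order-1 term: -54x^5 - 450x^4 - 450x^3 - 495x^2 - 189x - 36
order-2 term: 270x^4 + 3420x^3 + 9990x^2 + 7650x + 3528
order-3 term: -720x^3 - 10080x^2 - 34560x - 27900
order-4 term: 1080x^2 + 13320x + 32760
order-5 term: -864x - 6624
order-6 term: 288
the series for exp(-2(Δ + Δ ∘ ∇)) f terminates at order 6
exp(-2(Δ + Δ ∘ ∇)) f = (9/2)x^6 - (99/2)x^5 - 180x^4 + 2250x^3 + 495x^2 - 14643x + 4025/2

the result is g(x) = (9/2)x^6 - (99/2)x^5 - 180x^4 + 2250x^3 + 495x^2 - 14643x + 4025/2


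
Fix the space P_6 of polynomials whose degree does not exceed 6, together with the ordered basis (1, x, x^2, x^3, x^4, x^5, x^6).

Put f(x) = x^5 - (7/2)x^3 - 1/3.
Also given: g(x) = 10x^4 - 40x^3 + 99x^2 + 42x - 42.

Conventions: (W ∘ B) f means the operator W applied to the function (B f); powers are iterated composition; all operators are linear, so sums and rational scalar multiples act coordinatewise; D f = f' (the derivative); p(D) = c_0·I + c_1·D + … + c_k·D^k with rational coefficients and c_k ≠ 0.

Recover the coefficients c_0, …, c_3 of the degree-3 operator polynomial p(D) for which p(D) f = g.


c_0 = 0, c_1 = 2, c_2 = -2, c_3 = 2

D^0 f = x^5 - (7/2)x^3 - 1/3
D^1 f = 5x^4 - (21/2)x^2
D^2 f = 20x^3 - 21x
D^3 f = 60x^2 - 21
matching coefficients of g against c_0 f + c_1 Df + … from the top degree down determines the c_i
solution: c_0 = 0, c_1 = 2, c_2 = -2, c_3 = 2


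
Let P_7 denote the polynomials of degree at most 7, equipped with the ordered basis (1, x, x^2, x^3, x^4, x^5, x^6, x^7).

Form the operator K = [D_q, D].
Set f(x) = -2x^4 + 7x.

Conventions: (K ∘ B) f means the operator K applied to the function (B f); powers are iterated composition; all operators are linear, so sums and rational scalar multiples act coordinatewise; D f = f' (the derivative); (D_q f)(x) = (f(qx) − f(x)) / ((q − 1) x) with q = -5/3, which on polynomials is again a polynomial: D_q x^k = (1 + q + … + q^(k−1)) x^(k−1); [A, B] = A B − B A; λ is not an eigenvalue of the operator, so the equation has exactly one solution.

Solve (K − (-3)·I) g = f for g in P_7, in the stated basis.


g(x) = -(2/3)x^4 + (32/9)x^2 + (7/3)x - 256/81

write g with unknown coordinates in the stated basis and equate coefficients in (K − (-3)·I) g = f
solving from the highest basis element down gives g = -(2/3)x^4 + (32/9)x^2 + (7/3)x - 256/81
check: K g = -(32/3)x^2 + 256/27
so K g − (-3)·g = -2x^4 + 7x = f ✓


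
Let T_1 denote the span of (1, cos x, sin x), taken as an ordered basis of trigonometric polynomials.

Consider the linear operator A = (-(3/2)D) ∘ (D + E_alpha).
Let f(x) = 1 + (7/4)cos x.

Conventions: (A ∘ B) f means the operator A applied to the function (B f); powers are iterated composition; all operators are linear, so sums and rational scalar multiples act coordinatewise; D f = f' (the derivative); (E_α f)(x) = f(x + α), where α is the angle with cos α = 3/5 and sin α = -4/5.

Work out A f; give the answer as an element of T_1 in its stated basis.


D f = -(7/4)sin x
E_alpha f = 1 + (21/20)cos x + (7/5)sin x
(D + E_alpha) f = 1 + (21/20)cos x - (7/20)sin x
D (D + E_alpha) f = -(7/20)cos x - (21/20)sin x
(-(3/2)D) (D + E_alpha) f = (21/40)cos x + (63/40)sin x

the image equals g(x) = (21/40)cos x + (63/40)sin x


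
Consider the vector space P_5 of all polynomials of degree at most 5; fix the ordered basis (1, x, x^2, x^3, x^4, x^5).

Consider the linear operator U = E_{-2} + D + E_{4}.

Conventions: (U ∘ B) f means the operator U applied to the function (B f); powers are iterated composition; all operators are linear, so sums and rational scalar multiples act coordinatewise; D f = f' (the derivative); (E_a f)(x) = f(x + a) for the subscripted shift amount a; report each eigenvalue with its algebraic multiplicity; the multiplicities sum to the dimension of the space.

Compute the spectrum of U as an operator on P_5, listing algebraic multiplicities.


image of 1: 2
image of x: 2x + 3
image of x^2: 2x^2 + 6x + 20
image of x^3: 2x^3 + 9x^2 + 60x + 56
image of x^4: 2x^4 + 12x^3 + 120x^2 + 224x + 272
image of x^5: 2x^5 + 15x^4 + 200x^3 + 560x^2 + 1360x + 992
the matrix is upper triangular; its diagonal is (2, 2, 2, 2, 2, 2)
for a triangular matrix the eigenvalues are the diagonal entries, with algebraic multiplicity their repetition count

λ = 2 (multiplicity 6)


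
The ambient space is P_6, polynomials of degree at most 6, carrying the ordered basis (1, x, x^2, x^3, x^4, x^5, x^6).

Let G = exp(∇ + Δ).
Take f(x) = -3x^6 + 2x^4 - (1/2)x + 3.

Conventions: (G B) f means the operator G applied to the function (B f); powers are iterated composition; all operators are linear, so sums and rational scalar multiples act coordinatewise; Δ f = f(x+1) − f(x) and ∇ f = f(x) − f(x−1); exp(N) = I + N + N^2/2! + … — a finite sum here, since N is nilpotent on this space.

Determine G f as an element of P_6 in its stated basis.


order-1 term: -36x^5 - 104x^3 - 20x - 1
order-2 term: -180x^4 - 672x^2 - 160
order-3 term: -480x^3 - 1376x
order-4 term: -720x^2 - 928
order-5 term: -576x
order-6 term: -192
the series for exp(∇ + Δ) f terminates at order 6
exp(∇ + Δ) f = -3x^6 - 36x^5 - 178x^4 - 584x^3 - 1392x^2 - (3945/2)x - 1278

the image equals g(x) = -3x^6 - 36x^5 - 178x^4 - 584x^3 - 1392x^2 - (3945/2)x - 1278


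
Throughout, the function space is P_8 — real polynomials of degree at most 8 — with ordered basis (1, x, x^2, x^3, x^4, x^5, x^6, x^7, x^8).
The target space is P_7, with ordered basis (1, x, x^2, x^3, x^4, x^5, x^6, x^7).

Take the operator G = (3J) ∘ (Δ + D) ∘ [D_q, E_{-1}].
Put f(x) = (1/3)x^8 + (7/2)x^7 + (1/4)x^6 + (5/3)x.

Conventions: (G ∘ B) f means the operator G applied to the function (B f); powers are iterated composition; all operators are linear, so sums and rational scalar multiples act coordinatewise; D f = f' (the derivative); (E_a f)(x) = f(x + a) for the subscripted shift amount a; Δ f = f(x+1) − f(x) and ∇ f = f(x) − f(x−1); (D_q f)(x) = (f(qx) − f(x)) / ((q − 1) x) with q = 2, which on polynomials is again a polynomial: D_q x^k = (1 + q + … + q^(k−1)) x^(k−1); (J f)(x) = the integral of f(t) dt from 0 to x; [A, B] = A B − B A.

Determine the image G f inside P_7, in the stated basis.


the image equals g(x) = 1538x^6 + 1866x^5 - (33875/4)x^4 + 17305x^3 - (117901/8)x^2 + (12837/2)x

E_{-1} f = (1/3)x^8 + (5/6)x^7 - (179/12)x^6 + (160/3)x^5 - (1145/12)x^4 + (593/6)x^3 - (725/12)x^2 + 22x - 55/12
D_q E_{-1} f = 85x^7 + (635/6)x^6 - (3759/4)x^5 + (4960/3)x^4 - (5725/4)x^3 + (4151/6)x^2 - (725/4)x + 22
D_q f = 85x^7 + (889/2)x^6 + (63/4)x^5 + 5/3
E_{-1} D_q f = 85x^7 - (301/2)x^6 - (3465/4)x^5 + (14455/4)x^4 - (11515/2)x^3 + 4725x^2 - (7973/4)x + 4145/12
[D_q, E_{-1}] f = (769/3)x^6 - (147/2)x^5 - (23525/12)x^4 + (17305/4)x^3 - (24199/6)x^2 + 1812x - 3881/12
Δ [D_q, E_{-1}] f = 1538x^5 + (6955/2)x^4 - 3450x^3 + (17305/4)x^2 - (7035/4)x + 655/2
D [D_q, E_{-1}] f = 1538x^5 - (735/2)x^4 - (23525/3)x^3 + (51915/4)x^2 - (24199/3)x + 1812
(Δ + D) [D_q, E_{-1}] f = 3076x^5 + 3110x^4 - (33875/3)x^3 + 17305x^2 - (117901/12)x + 4279/2
J (Δ + D) [D_q, E_{-1}] f = (1538/3)x^6 + 622x^5 - (33875/12)x^4 + (17305/3)x^3 - (117901/24)x^2 + (4279/2)x
(3J) (Δ + D) [D_q, E_{-1}] f = 1538x^6 + 1866x^5 - (33875/4)x^4 + 17305x^3 - (117901/8)x^2 + (12837/2)x


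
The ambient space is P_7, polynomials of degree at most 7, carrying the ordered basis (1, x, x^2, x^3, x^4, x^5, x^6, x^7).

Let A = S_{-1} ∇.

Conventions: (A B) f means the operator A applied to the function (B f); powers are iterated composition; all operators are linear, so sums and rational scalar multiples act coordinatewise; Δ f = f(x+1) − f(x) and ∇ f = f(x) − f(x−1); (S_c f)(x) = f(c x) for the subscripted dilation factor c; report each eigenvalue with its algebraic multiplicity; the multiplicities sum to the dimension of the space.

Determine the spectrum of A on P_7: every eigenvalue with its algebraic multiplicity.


λ = 0 (multiplicity 8)

image of 1: 0
image of x: 1
image of x^2: -2x - 1
image of x^3: 3x^2 + 3x + 1
image of x^4: -4x^3 - 6x^2 - 4x - 1
image of x^5: 5x^4 + 10x^3 + 10x^2 + 5x + 1
image of x^6: -6x^5 - 15x^4 - 20x^3 - 15x^2 - 6x - 1
image of x^7: 7x^6 + 21x^5 + 35x^4 + 35x^3 + 21x^2 + 7x + 1
the matrix is upper triangular; its diagonal is (0, 0, 0, 0, 0, 0, 0, 0)
for a triangular matrix the eigenvalues are the diagonal entries, with algebraic multiplicity their repetition count


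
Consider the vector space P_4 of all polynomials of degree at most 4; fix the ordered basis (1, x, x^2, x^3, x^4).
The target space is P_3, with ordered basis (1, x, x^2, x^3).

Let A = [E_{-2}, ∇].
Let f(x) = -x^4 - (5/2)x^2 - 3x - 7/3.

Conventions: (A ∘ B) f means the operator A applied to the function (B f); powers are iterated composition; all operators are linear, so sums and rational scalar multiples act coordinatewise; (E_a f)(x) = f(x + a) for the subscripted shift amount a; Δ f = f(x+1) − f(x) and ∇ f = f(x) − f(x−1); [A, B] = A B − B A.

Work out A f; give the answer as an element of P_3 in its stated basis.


∇ f = -4x^3 + 6x^2 - 9x + 1/2
E_{-2} ∇ f = -4x^3 + 30x^2 - 81x + 149/2
E_{-2} f = -x^4 + 8x^3 - (53/2)x^2 + 39x - 67/3
∇ E_{-2} f = -4x^3 + 30x^2 - 81x + 149/2
[E_{-2}, ∇] f = 0

g(x) = 0


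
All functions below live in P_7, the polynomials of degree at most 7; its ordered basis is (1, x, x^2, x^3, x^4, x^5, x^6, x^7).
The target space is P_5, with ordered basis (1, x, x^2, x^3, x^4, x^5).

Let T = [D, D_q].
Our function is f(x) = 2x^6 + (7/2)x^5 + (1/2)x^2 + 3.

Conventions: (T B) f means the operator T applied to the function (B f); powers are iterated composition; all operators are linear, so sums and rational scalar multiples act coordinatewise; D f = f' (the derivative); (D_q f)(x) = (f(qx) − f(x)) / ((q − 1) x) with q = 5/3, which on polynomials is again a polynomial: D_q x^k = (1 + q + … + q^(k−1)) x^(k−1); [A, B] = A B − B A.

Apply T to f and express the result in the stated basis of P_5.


g(x) = (22604/243)x^4 + (5894/81)x^3 + 1/3

D_q f = (14896/243)x^5 + (10087/162)x^4 + (4/3)x
D D_q f = (74480/243)x^4 + (20174/81)x^3 + 4/3
D f = 12x^5 + (35/2)x^4 + x
D_q D f = (5764/27)x^4 + (4760/27)x^3 + 1
[D, D_q] f = (22604/243)x^4 + (5894/81)x^3 + 1/3


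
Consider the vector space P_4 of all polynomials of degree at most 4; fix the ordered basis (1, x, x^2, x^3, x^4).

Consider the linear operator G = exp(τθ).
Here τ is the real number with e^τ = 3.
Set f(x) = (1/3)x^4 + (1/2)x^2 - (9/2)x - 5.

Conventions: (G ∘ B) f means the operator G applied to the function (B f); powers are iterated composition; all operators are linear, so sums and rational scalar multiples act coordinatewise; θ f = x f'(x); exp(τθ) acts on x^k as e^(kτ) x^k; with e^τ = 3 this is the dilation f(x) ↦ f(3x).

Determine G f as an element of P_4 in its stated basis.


exp(τθ) x^k = e^(kτ) x^k; with e^τ = 3 this sends x^k to 3^k x^k
x ↦ 3 x
x^2 ↦ 9 x^2
x^4 ↦ 81 x^4
applying this coordinatewise to f: exp(τθ) f = 27x^4 + (9/2)x^2 - (27/2)x - 5

the image equals g(x) = 27x^4 + (9/2)x^2 - (27/2)x - 5


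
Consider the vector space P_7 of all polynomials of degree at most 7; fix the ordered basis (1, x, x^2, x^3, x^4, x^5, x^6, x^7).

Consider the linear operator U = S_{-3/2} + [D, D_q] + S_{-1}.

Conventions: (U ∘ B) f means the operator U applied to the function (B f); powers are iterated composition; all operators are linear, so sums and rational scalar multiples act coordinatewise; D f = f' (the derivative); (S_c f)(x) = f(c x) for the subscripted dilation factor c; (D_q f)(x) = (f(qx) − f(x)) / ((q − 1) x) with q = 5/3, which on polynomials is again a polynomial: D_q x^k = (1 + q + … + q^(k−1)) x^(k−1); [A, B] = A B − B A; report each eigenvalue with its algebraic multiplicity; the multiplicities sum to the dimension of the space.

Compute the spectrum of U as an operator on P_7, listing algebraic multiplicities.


λ = -2315/128 (multiplicity 1), λ = -275/32 (multiplicity 1), λ = -35/8 (multiplicity 1), λ = -5/2 (multiplicity 1), λ = 2 (multiplicity 1), λ = 13/4 (multiplicity 1), λ = 97/16 (multiplicity 1), λ = 793/64 (multiplicity 1)

image of 1: 2
image of x: -(5/2)x
image of x^2: (13/4)x^2 + 2/3
image of x^3: -(35/8)x^3 + (26/9)x
image of x^4: (97/16)x^4 + (76/9)x^2
image of x^5: -(275/32)x^5 + (1684/81)x^3
image of x^6: (793/64)x^6 + (11302/243)x^4
image of x^7: -(2315/128)x^7 + (7934/81)x^5
the matrix is upper triangular; its diagonal is (2, -5/2, 13/4, -35/8, 97/16, -275/32, 793/64, -2315/128)
for a triangular matrix the eigenvalues are the diagonal entries, with algebraic multiplicity their repetition count


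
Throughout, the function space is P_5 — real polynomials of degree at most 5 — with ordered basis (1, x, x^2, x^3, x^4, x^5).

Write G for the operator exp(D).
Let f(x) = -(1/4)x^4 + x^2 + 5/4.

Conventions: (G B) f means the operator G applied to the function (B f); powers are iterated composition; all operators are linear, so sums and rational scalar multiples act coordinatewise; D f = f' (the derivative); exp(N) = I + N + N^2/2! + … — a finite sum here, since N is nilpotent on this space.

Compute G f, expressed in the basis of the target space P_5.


order-1 term: -x^3 + 2x
order-2 term: -(3/2)x^2 + 1
order-3 term: -x
order-4 term: -1/4
the series for exp(D) f terminates at order 4
exp(D) f = -(1/4)x^4 - x^3 - (1/2)x^2 + x + 2

g(x) = -(1/4)x^4 - x^3 - (1/2)x^2 + x + 2


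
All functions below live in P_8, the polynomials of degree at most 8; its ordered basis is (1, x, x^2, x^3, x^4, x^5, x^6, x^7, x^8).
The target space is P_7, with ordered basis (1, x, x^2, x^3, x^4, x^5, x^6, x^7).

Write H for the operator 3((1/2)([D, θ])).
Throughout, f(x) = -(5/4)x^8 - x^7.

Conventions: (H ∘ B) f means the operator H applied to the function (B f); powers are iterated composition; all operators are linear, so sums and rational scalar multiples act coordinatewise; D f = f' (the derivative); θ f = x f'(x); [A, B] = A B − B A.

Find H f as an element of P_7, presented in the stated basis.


θ f = -10x^8 - 7x^7
D θ f = -80x^7 - 49x^6
D f = -10x^7 - 7x^6
θ D f = -70x^7 - 42x^6
[D, θ] f = -10x^7 - 7x^6
((1/2)([D, θ])) f = -5x^7 - (7/2)x^6
(3((1/2)([D, θ]))) f = -15x^7 - (21/2)x^6

the result is g(x) = -15x^7 - (21/2)x^6


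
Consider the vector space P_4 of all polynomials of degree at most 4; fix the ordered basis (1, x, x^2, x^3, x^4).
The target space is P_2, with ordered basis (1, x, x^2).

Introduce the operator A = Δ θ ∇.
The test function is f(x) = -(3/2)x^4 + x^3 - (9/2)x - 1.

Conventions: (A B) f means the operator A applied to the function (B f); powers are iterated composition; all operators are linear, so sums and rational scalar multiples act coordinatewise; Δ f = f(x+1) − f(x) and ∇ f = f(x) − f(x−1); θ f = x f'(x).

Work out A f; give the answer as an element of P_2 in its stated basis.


∇ f = -6x^3 + 12x^2 - 9x - 2
θ ∇ f = -18x^3 + 24x^2 - 9x
Δ θ ∇ f = -54x^2 - 6x - 3

the image equals g(x) = -54x^2 - 6x - 3


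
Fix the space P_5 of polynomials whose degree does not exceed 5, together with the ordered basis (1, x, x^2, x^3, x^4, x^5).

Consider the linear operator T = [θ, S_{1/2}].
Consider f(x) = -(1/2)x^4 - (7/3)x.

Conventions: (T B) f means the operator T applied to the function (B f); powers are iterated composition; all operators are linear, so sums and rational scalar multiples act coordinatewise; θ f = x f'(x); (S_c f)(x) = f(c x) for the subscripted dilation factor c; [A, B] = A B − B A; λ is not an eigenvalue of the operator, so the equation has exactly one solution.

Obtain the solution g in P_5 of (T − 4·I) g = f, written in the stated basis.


write g with unknown coordinates in the stated basis and equate coefficients in (T − 4·I) g = f
solving from the highest basis element down gives g = (1/8)x^4 + (7/12)x
check: T g = 0
so T g − 4·g = -(1/2)x^4 - (7/3)x = f ✓

g(x) = (1/8)x^4 + (7/12)x


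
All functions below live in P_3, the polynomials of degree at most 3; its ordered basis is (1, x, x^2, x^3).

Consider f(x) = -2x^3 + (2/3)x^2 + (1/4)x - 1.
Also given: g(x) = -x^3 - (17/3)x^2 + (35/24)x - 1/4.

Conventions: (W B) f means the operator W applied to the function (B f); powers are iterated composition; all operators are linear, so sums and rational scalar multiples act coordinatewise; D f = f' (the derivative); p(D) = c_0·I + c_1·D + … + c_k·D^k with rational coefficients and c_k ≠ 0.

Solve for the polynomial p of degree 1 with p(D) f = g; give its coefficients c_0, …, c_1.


p(D) = (1/2)·I + D, i.e. c_0 = 1/2, c_1 = 1

D^0 f = -2x^3 + (2/3)x^2 + (1/4)x - 1
D^1 f = -6x^2 + (4/3)x + 1/4
matching coefficients of g against c_0 f + c_1 Df + … from the top degree down determines the c_i
solution: c_0 = 1/2, c_1 = 1


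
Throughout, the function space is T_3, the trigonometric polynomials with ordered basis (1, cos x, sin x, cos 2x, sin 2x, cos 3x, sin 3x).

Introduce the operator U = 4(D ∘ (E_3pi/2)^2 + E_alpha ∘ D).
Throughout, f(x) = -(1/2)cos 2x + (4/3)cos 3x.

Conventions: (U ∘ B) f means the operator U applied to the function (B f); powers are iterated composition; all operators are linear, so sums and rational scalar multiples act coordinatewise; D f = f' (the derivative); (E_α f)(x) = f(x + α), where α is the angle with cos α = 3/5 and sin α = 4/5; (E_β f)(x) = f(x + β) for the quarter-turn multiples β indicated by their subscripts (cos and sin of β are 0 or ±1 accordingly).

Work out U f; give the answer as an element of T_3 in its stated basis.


the image equals g(x) = (96/25)cos 2x + (72/25)sin 2x - (704/125)cos 3x + (3872/125)sin 3x

E_3pi/2 f = (1/2)cos 2x - (4/3)sin 3x
E_3pi/2 E_3pi/2 f = -(1/2)cos 2x - (4/3)cos 3x
D (E_3pi/2)^2 f = sin 2x + 4sin 3x
D f = sin 2x - 4sin 3x
E_alpha D f = (24/25)cos 2x - (7/25)sin 2x - (176/125)cos 3x + (468/125)sin 3x
(D ∘ (E_3pi/2)^2 + E_alpha ∘ D) f = (24/25)cos 2x + (18/25)sin 2x - (176/125)cos 3x + (968/125)sin 3x
(4(D ∘ (E_3pi/2)^2 + E_alpha ∘ D)) f = (96/25)cos 2x + (72/25)sin 2x - (704/125)cos 3x + (3872/125)sin 3x


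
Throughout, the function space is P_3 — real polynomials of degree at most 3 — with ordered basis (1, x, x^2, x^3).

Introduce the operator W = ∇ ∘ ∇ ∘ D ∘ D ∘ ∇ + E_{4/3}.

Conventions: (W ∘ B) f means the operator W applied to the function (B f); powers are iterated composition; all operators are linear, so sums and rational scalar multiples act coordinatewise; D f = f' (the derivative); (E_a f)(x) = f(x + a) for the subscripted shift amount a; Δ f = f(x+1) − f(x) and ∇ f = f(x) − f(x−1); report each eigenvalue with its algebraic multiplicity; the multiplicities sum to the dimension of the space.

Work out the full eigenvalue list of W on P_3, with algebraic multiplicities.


λ = 1 (multiplicity 4)

image of 1: 1
image of x: x + 4/3
image of x^2: x^2 + (8/3)x + 16/9
image of x^3: x^3 + 4x^2 + (16/3)x + 64/27
the matrix is upper triangular; its diagonal is (1, 1, 1, 1)
for a triangular matrix the eigenvalues are the diagonal entries, with algebraic multiplicity their repetition count


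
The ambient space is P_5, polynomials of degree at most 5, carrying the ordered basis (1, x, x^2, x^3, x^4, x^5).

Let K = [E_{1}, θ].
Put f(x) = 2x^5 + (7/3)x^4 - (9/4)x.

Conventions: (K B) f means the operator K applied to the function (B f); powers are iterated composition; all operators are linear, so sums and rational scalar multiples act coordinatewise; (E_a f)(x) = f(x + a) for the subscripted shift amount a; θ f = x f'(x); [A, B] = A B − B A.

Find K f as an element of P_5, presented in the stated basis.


the image equals g(x) = 10x^4 + (148/3)x^3 + 88x^2 + 68x + 205/12

θ f = 10x^5 + (28/3)x^4 - (9/4)x
E_{1} θ f = 10x^5 + (178/3)x^4 + (412/3)x^3 + 156x^2 + (1021/12)x + 205/12
E_{1} f = 2x^5 + (37/3)x^4 + (88/3)x^3 + 34x^2 + (205/12)x + 25/12
θ E_{1} f = 10x^5 + (148/3)x^4 + 88x^3 + 68x^2 + (205/12)x
[E_{1}, θ] f = 10x^4 + (148/3)x^3 + 88x^2 + 68x + 205/12


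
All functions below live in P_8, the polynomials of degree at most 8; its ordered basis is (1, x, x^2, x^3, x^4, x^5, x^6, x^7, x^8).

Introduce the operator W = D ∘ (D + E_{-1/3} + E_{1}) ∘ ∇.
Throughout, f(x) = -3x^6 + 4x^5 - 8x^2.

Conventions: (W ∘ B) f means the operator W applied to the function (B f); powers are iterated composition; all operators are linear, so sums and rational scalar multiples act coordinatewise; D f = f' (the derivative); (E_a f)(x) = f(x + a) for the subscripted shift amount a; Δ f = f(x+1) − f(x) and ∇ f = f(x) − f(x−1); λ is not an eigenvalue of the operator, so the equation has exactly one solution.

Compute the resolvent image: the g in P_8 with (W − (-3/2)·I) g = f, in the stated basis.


the result is g(x) = -2x^6 + (8/3)x^5 + 80x^4 + (320/9)x^3 - (11968/9)x^2 - (9680/9)x + 817784/243

write g with unknown coordinates in the stated basis and equate coefficients in (W − (-3/2)·I) g = f
solving from the highest basis element down gives g = -2x^6 + (8/3)x^5 + 80x^4 + (320/9)x^3 - (11968/9)x^2 - (9680/9)x + 817784/243
check: W g = -120x^4 - (160/3)x^3 + (5960/3)x^2 + (4840/3)x - 408892/81
so W g − (-3/2)·g = -3x^6 + 4x^5 - 8x^2 = f ✓


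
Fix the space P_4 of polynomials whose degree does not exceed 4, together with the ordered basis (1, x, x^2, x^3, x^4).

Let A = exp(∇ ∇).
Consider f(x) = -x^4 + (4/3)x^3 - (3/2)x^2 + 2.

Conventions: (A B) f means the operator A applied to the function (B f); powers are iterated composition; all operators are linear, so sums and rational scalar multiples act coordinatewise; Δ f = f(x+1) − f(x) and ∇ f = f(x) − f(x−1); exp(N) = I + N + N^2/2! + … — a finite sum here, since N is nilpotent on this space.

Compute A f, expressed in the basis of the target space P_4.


order-1 term: -12x^2 + 32x - 25
order-2 term: -12
the series for exp(∇ ∇) f terminates at order 2
exp(∇ ∇) f = -x^4 + (4/3)x^3 - (27/2)x^2 + 32x - 35

the result is g(x) = -x^4 + (4/3)x^3 - (27/2)x^2 + 32x - 35


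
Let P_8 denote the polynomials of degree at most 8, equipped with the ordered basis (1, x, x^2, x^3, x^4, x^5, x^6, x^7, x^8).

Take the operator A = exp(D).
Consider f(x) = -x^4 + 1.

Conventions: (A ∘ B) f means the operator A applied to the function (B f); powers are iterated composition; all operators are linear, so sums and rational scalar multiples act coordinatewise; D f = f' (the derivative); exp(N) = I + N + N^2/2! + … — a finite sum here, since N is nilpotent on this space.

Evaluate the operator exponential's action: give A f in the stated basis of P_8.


order-1 term: -4x^3
order-2 term: -6x^2
order-3 term: -4x
order-4 term: -1
the series for exp(D) f terminates at order 4
exp(D) f = -x^4 - 4x^3 - 6x^2 - 4x

the result is g(x) = -x^4 - 4x^3 - 6x^2 - 4x


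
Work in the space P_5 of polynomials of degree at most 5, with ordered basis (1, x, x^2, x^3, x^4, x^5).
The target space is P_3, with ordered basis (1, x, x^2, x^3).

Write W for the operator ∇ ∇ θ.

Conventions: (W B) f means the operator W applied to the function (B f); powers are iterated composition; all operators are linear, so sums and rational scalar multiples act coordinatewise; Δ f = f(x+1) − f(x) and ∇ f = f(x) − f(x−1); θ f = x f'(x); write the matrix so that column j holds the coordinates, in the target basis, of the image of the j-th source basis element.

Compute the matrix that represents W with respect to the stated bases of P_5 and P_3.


image of 1: 0
image of x: 0
image of x^2: 4
image of x^3: 18x - 18
image of x^4: 48x^2 - 96x + 56
image of x^5: 100x^3 - 300x^2 + 350x - 150
each image's coordinates form column j of the matrix

the matrix is [[0, 0, 4, -18, 56, -150]; [0, 0, 0, 18, -96, 350]; [0, 0, 0, 0, 48, -300]; [0, 0, 0, 0, 0, 100]] (rows listed top to bottom)


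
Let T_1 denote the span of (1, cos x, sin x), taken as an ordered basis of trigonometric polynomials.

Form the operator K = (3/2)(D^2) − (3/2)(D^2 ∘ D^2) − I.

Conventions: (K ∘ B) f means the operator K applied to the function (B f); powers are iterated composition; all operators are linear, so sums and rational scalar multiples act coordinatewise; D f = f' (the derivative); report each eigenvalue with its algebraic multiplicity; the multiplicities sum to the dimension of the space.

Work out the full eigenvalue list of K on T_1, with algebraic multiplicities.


image of 1: -1
image of cos x: -4cos x
image of sin x: -4sin x
the matrix is diagonal; its diagonal is (-1, -4, -4)
for a triangular matrix the eigenvalues are the diagonal entries, with algebraic multiplicity their repetition count

λ = -4 (multiplicity 2), λ = -1 (multiplicity 1)


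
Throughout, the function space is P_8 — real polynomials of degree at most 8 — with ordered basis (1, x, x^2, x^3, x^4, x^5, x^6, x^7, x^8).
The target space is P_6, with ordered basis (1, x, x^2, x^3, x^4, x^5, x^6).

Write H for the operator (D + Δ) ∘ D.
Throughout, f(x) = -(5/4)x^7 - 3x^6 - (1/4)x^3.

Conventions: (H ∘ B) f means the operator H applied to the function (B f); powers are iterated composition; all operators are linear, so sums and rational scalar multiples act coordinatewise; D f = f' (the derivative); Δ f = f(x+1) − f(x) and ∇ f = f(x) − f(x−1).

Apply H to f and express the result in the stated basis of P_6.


the image equals g(x) = -105x^5 - (1245/4)x^4 - 355x^3 - (1245/4)x^2 - (291/2)x - 55/2

D f = -(35/4)x^6 - 18x^5 - (3/4)x^2
D D f = -(105/2)x^5 - 90x^4 - (3/2)x
Δ D f = -(105/2)x^5 - (885/4)x^4 - 355x^3 - (1245/4)x^2 - 144x - 55/2
(D + Δ) D f = -105x^5 - (1245/4)x^4 - 355x^3 - (1245/4)x^2 - (291/2)x - 55/2


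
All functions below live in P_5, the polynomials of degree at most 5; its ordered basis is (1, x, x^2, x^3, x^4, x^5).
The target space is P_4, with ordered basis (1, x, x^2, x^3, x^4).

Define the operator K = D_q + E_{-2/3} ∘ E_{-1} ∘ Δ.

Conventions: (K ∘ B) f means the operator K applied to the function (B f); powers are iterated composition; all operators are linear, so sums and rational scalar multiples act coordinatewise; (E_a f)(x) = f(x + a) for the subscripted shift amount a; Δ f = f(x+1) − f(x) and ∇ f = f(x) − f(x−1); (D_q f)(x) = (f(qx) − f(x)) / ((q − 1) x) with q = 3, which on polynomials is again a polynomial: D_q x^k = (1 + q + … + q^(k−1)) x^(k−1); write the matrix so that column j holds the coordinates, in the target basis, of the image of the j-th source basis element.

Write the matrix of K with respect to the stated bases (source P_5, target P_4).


image of 1: 0
image of x: 2
image of x^2: 6x - 7/3
image of x^3: 16x^2 - 7x + 13/3
image of x^4: 44x^3 - 14x^2 + (52/3)x - 203/27
image of x^5: 126x^4 - (70/3)x^3 + (130/3)x^2 - (1015/27)x + 1031/81
each image's coordinates form column j of the matrix

the matrix is [[0, 2, -7/3, 13/3, -203/27, 1031/81]; [0, 0, 6, -7, 52/3, -1015/27]; [0, 0, 0, 16, -14, 130/3]; [0, 0, 0, 0, 44, -70/3]; [0, 0, 0, 0, 0, 126]] (rows listed top to bottom)


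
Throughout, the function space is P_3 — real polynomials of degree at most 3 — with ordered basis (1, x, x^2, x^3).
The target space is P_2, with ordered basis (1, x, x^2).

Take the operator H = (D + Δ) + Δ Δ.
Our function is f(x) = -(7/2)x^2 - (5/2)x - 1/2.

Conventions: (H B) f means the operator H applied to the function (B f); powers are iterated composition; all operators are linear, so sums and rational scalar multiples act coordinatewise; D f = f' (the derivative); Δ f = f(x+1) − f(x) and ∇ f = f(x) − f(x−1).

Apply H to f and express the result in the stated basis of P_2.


the result is g(x) = -14x - 31/2

D f = -7x - 5/2
Δ f = -7x - 6
(D + Δ) f = -14x - 17/2
Δ f = -7x - 6
Δ Δ f = -7
((D + Δ) + Δ Δ) f = -14x - 31/2


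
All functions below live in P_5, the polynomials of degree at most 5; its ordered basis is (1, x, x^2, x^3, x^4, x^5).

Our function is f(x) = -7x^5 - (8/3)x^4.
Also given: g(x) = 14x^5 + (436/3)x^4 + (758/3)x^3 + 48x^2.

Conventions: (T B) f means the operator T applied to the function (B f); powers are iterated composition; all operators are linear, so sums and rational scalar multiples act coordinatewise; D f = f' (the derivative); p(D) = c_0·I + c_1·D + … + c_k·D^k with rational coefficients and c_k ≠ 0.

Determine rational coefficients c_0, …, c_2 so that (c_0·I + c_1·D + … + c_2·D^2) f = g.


c_0 = -2, c_1 = -4, c_2 = -3/2

D^0 f = -7x^5 - (8/3)x^4
D^1 f = -35x^4 - (32/3)x^3
D^2 f = -140x^3 - 32x^2
matching coefficients of g against c_0 f + c_1 Df + … from the top degree down determines the c_i
solution: c_0 = -2, c_1 = -4, c_2 = -3/2


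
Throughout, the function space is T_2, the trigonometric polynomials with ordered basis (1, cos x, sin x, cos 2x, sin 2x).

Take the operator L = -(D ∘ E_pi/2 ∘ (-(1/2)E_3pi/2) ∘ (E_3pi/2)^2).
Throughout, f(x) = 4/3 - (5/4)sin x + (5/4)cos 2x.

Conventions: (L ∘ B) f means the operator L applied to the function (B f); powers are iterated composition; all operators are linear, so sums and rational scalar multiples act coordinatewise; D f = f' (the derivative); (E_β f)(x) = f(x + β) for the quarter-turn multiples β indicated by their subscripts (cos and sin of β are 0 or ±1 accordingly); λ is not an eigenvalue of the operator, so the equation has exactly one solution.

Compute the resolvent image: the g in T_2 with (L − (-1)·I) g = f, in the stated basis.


write g with unknown coordinates in the stated basis and equate coefficients in (L − (-1)·I) g = f
solving from the highest basis element down gives g = 4/3 - (1/2)cos x - sin x + (5/8)cos 2x + (5/8)sin 2x
check: L g = (1/2)cos x - (1/4)sin x + (5/8)cos 2x - (5/8)sin 2x
so L g − (-1)·g = 4/3 - (5/4)sin x + (5/4)cos 2x = f ✓

g(x) = 4/3 - (1/2)cos x - sin x + (5/8)cos 2x + (5/8)sin 2x


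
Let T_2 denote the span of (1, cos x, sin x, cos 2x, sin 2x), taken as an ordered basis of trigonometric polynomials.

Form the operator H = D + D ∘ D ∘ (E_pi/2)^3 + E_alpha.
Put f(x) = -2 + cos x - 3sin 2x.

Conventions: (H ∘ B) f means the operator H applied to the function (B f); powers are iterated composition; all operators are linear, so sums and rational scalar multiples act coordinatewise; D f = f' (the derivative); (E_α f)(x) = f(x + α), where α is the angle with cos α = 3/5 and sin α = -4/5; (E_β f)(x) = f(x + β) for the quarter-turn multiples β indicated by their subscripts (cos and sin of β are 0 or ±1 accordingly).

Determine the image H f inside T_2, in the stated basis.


the image equals g(x) = -2 + (3/5)cos x - (6/5)sin x - (78/25)cos 2x - (279/25)sin 2x

D f = -sin x - 6cos 2x
E_pi/2 f = -2 - sin x + 3sin 2x
E_pi/2 E_pi/2 f = -2 - cos x - 3sin 2x
E_pi/2 E_pi/2 E_pi/2 f = -2 + sin x + 3sin 2x
D (E_pi/2)^3 f = cos x + 6cos 2x
D D (E_pi/2)^3 f = -sin x - 12sin 2x
E_alpha f = -2 + (3/5)cos x + (4/5)sin x + (72/25)cos 2x + (21/25)sin 2x
(D + D ∘ D ∘ (E_pi/2)^3 + E_alpha) f = -2 + (3/5)cos x - (6/5)sin x - (78/25)cos 2x - (279/25)sin 2x


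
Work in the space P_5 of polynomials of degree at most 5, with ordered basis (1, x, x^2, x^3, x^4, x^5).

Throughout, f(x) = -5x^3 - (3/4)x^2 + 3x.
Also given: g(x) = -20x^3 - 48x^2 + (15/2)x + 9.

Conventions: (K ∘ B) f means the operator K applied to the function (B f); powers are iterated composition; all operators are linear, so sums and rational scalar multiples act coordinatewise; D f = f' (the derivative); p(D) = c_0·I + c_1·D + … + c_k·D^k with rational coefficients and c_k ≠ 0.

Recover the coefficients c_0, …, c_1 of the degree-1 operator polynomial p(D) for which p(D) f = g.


D^0 f = -5x^3 - (3/4)x^2 + 3x
D^1 f = -15x^2 - (3/2)x + 3
matching coefficients of g against c_0 f + c_1 Df + … from the top degree down determines the c_i
solution: c_0 = 4, c_1 = 3

c_0 = 4, c_1 = 3
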